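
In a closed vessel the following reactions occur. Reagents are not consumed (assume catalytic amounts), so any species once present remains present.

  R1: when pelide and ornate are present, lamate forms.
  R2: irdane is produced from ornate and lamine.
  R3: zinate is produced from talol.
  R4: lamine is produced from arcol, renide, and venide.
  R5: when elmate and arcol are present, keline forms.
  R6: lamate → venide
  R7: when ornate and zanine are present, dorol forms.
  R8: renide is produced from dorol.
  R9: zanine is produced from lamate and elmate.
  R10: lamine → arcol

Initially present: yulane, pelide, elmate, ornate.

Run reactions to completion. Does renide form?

pelide and ornate present → lamate forms (R1).
lamate and elmate present → zanine forms (R9).
ornate and zanine present → dorol forms (R7).
dorol present → renide forms (R8).

Yes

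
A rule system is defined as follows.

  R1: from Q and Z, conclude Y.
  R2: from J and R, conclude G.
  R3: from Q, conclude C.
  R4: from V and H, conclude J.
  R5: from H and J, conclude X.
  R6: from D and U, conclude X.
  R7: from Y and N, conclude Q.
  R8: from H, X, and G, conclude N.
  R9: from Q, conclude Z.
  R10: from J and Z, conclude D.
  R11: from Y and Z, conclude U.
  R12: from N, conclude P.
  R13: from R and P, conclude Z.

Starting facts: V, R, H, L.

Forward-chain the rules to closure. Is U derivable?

U would need Y and Z (R11), but Y is never established.

No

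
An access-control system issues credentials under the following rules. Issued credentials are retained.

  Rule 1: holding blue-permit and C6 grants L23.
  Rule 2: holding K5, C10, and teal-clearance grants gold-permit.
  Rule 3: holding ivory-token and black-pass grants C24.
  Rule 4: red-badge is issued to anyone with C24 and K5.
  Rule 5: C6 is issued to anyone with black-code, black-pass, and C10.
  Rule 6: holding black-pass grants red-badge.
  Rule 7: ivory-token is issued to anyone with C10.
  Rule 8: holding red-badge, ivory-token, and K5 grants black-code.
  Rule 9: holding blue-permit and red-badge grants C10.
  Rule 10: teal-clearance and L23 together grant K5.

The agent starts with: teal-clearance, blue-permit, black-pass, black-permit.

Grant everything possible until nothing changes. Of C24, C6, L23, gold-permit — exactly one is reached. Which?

C24

Holding black-pass grants red-badge (Rule 6).
Holding blue-permit and red-badge grants C10 (Rule 9).
Holding C10 grants ivory-token (Rule 7).
Holding ivory-token and black-pass grants C24 (Rule 3).
C6 would need black-code, black-pass, and C10 (Rule 5), but black-code is never granted. gold-permit would need K5, C10, and teal-clearance (Rule 2), but K5 is never granted. L23 would need blue-permit and C6 (Rule 1), but C6 is never granted.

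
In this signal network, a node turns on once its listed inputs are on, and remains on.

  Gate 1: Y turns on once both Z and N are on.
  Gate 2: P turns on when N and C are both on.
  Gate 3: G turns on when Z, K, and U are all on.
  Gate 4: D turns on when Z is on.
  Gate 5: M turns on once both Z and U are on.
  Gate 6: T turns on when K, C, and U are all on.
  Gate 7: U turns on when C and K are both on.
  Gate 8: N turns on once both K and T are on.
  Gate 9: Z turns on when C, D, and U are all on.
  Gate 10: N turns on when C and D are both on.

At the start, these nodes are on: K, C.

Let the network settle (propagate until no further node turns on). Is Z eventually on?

No

Z would need C, D, and U (Gate 9), but D never turns on.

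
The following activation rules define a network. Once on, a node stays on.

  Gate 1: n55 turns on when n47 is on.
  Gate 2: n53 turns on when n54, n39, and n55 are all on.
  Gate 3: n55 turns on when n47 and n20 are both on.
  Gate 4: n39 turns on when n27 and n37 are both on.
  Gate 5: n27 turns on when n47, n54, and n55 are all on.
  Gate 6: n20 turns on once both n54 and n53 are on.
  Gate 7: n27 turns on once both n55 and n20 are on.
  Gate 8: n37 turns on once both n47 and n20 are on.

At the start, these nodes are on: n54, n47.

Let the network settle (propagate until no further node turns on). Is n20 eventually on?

n20 would need n54 and n53 (Gate 6), but n53 never turns on.

No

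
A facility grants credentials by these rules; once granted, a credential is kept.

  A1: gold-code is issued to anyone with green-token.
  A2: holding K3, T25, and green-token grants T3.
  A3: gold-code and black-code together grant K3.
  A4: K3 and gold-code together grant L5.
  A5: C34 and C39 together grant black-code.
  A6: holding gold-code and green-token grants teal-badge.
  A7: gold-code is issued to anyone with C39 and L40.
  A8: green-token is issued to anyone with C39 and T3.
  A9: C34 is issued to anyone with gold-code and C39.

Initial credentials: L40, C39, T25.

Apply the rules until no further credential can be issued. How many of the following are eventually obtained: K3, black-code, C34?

Holding C39 and L40 grants gold-code (A7).
Holding gold-code and C39 grants C34 (A9).
Holding C34 and C39 grants black-code (A5).
Holding gold-code and black-code grants K3 (A3).
K3: reached.
black-code: reached.
C34: reached.
All 3 are reached.

3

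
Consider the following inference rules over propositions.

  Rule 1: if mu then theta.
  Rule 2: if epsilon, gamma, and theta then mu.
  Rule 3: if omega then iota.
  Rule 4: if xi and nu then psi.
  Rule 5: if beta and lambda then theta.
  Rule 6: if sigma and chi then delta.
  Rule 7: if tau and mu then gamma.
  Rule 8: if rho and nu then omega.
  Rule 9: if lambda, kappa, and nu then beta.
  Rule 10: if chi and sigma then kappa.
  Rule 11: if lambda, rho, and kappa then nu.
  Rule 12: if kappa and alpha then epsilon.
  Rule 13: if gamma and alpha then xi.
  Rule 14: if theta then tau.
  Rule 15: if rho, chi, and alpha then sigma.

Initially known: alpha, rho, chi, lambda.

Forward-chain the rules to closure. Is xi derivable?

xi would need gamma and alpha (Rule 13), but gamma is never established.

No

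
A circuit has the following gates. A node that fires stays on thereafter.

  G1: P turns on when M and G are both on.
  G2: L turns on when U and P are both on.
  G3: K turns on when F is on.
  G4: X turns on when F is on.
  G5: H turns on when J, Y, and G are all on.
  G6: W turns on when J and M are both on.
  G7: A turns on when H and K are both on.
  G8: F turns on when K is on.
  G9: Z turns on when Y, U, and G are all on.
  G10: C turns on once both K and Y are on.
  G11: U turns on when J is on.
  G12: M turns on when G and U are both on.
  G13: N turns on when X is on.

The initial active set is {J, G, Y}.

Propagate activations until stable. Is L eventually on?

Yes

G11: J on → U on.
G12: G and U on → M on.
M and G are on, so P turns on (G1).
G2: U and P on → L on.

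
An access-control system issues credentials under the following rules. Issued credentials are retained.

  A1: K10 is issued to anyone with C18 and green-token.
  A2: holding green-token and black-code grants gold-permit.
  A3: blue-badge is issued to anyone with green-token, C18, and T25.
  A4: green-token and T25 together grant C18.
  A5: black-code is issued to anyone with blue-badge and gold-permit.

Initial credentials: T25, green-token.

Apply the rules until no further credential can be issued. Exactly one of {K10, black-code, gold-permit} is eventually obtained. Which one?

K10

Holding green-token and T25 grants C18 (A4).
Holding C18 and green-token grants K10 (A1).
black-code would need blue-badge and gold-permit (A5), but gold-permit is never granted. gold-permit would need green-token and black-code (A2), but black-code is never granted.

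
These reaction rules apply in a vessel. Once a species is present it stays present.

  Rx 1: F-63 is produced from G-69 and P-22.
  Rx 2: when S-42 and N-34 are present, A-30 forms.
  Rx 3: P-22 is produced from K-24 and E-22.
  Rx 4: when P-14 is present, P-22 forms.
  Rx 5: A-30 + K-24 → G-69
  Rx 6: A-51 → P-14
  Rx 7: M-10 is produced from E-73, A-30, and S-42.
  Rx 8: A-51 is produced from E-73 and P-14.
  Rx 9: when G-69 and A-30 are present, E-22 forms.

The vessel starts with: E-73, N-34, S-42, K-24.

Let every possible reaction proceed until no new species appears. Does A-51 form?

No

A-51 would need E-73 and P-14 (Rx 8), but P-14 never forms.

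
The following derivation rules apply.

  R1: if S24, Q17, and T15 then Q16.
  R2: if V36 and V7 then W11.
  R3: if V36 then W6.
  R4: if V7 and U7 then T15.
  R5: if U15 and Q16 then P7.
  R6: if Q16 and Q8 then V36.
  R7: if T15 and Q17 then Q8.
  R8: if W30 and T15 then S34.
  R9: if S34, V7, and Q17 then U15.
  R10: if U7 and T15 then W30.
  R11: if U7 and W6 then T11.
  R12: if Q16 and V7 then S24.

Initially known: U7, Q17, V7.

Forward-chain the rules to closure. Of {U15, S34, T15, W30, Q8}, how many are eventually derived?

5

From V7 and U7, R4 gives T15.
From U7 and T15, R10 gives W30.
From T15 and Q17, R7 gives Q8.
W30 and T15 hold, so S34 follows (R8).
From S34, V7, and Q17, R9 gives U15.
U15: reached.
S34: reached.
T15: reached.
W30: reached.
Q8: reached.
All 5 are reached.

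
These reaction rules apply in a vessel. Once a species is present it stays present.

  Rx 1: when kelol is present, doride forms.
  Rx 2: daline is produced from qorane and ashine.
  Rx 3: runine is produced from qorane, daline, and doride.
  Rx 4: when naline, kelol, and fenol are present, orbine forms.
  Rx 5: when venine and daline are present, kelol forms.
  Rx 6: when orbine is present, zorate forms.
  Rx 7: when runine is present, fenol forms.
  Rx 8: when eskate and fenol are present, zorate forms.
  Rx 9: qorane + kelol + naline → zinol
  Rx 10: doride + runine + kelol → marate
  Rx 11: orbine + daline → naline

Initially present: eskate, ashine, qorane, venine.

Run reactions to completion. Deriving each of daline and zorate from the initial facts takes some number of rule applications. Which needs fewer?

daline: qorane and ashine present → daline forms (Rx 2). [1 rule application]
zorate: qorane and ashine present → daline forms (Rx 2). venine and daline present → kelol forms (Rx 5). kelol present → doride forms (Rx 1). qorane, daline, and doride present → runine forms (Rx 3). runine present → fenol forms (Rx 7). eskate and fenol present → zorate forms (Rx 8). [6 rule applications]
daline needs fewer.

daline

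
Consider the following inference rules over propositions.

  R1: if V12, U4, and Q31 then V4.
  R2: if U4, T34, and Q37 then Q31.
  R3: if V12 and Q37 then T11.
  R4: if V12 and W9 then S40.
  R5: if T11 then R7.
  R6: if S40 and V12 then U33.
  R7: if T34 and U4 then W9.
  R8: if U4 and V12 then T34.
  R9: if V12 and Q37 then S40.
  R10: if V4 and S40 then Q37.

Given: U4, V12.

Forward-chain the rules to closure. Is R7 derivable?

No

R7 would need T11 (R5), but T11 is never established.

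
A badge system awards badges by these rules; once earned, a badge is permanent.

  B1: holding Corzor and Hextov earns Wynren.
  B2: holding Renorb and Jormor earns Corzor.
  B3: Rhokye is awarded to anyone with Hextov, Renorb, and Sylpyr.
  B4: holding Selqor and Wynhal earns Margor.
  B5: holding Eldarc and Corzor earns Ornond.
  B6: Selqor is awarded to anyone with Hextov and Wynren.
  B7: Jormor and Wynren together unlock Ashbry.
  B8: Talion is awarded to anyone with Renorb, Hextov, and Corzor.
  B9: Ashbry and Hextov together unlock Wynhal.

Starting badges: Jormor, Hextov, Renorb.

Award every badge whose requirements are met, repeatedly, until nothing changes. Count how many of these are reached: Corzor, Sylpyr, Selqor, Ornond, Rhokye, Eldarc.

2

With Renorb and Jormor, Corzor is earned (B2).
With Corzor and Hextov, Wynren is earned (B1).
With Hextov and Wynren, Selqor is earned (B6).
Corzor: reached.
No rule produces Sylpyr, and it is not given.
Selqor: reached.
Ornond would need Eldarc and Corzor (B5), but Eldarc is never earned.
Rhokye would need Hextov, Renorb, and Sylpyr (B3), but Sylpyr is never earned.
No rule produces Eldarc, and it is not given.
Reached: Corzor and Selqor — 2 of the 6.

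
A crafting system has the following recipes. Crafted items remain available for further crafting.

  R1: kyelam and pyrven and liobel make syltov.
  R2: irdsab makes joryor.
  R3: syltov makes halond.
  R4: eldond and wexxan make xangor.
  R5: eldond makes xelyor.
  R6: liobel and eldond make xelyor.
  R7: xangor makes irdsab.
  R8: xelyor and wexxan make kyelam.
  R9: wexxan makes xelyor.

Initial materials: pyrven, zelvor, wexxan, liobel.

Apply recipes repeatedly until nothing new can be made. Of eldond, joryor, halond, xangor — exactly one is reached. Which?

halond

wexxan → xelyor (R9).
xelyor and wexxan → kyelam (R8).
Using R1, kyelam, pyrven, and liobel make syltov.
syltov → halond (R3).
No rule produces eldond, and it is not given. joryor would need irdsab (R2), but irdsab is never obtained. xangor would need eldond and wexxan (R4), but eldond is never obtained.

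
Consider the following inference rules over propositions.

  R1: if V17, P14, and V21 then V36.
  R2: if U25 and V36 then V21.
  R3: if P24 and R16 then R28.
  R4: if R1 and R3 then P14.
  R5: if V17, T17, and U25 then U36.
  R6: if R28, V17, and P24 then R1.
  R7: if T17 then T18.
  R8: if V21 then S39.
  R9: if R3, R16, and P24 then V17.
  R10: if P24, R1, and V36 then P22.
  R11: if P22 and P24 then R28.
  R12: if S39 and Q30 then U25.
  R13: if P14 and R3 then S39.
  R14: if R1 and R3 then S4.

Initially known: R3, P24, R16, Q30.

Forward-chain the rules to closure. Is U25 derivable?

Yes

P24 and R16 hold, so R28 follows (R3).
R3, R16, and P24 hold, so V17 follows (R9).
R28, V17, and P24 hold, so R1 follows (R6).
From R1 and R3, R4 gives P14.
P14 and R3 hold, so S39 follows (R13).
From S39 and Q30, R12 gives U25.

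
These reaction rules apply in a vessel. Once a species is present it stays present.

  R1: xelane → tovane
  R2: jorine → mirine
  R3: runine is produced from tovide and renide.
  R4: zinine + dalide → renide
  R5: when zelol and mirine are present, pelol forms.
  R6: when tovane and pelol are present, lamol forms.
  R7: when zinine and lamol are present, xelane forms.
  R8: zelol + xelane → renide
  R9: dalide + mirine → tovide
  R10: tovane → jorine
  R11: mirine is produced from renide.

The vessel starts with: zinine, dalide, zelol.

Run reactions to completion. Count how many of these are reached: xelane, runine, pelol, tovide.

zinine and dalide present → renide forms (R4).
renide present → mirine forms (R11).
zelol and mirine present → pelol forms (R5).
dalide and mirine present → tovide forms (R9).
tovide and renide present → runine forms (R3).
xelane would need zinine and lamol (R7), but lamol never forms.
runine: reached.
pelol: reached.
tovide: reached.
Reached: runine, pelol, and tovide — 3 of the 4.

3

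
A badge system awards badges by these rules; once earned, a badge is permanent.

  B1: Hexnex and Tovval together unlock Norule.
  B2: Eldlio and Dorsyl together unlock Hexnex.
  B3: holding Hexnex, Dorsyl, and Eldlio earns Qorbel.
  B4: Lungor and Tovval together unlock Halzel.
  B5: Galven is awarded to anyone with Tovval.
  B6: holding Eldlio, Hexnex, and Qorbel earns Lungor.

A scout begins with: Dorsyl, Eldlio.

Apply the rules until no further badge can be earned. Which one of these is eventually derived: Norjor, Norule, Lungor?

Lungor

With Eldlio and Dorsyl, Hexnex is earned (B2).
With Hexnex, Dorsyl, and Eldlio, Qorbel is earned (B3).
With Eldlio, Hexnex, and Qorbel, Lungor is earned (B6).
Norule would need Hexnex and Tovval (B1), but Tovval is never earned. No rule produces Norjor, and it is not given.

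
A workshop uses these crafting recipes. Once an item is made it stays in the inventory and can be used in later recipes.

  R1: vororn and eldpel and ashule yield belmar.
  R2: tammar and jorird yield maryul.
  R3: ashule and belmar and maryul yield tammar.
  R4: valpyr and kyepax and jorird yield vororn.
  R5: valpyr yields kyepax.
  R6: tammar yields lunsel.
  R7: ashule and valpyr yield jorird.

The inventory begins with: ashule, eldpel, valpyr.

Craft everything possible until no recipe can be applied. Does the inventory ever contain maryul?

maryul would need tammar and jorird (R2), but tammar is never obtained.

No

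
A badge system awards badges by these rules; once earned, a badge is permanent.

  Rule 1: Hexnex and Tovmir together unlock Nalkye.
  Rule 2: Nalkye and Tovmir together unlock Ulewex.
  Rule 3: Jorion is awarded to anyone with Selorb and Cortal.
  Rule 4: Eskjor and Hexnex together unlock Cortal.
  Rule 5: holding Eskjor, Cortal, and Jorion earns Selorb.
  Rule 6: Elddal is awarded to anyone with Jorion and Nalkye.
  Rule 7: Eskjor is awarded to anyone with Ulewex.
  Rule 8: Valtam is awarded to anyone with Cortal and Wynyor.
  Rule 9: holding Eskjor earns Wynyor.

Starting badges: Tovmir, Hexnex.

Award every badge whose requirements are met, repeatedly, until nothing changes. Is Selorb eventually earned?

Selorb would need Eskjor, Cortal, and Jorion (Rule 5), but Jorion is never earned.

No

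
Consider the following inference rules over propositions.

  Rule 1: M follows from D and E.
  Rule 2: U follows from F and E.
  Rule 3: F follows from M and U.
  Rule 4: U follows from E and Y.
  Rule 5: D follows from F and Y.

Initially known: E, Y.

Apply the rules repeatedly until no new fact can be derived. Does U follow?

Yes

From E and Y, Rule 4 gives U.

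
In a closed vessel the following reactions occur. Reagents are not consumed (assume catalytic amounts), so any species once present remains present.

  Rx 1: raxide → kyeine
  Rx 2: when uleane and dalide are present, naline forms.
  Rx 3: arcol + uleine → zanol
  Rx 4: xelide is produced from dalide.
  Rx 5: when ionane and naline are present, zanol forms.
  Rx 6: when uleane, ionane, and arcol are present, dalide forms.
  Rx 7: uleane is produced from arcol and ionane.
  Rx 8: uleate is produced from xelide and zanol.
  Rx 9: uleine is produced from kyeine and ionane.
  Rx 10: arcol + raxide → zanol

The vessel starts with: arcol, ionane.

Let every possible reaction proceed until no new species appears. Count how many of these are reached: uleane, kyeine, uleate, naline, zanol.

4

arcol and ionane present → uleane forms (Rx 7).
uleane, ionane, and arcol present → dalide forms (Rx 6).
uleane and dalide present → naline forms (Rx 2).
dalide present → xelide forms (Rx 4).
ionane and naline present → zanol forms (Rx 5).
xelide and zanol present → uleate forms (Rx 8).
uleane: reached.
kyeine would need raxide (Rx 1), but raxide never forms.
uleate: reached.
naline: reached.
zanol: reached.
Reached: uleane, uleate, naline, and zanol — 4 of the 5.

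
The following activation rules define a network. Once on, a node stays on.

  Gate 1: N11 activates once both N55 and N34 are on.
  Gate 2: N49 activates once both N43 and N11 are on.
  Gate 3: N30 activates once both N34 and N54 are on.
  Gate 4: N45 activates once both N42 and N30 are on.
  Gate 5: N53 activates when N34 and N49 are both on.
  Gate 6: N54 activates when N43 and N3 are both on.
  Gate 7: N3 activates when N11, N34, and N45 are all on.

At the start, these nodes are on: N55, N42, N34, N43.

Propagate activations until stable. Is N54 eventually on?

No

N54 would need N43 and N3 (Gate 6), but N3 never turns on.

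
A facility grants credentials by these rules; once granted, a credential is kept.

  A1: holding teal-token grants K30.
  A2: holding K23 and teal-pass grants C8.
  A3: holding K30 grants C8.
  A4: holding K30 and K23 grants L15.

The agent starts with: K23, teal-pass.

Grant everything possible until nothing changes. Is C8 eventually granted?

Holding K23 and teal-pass grants C8 (A2).

Yes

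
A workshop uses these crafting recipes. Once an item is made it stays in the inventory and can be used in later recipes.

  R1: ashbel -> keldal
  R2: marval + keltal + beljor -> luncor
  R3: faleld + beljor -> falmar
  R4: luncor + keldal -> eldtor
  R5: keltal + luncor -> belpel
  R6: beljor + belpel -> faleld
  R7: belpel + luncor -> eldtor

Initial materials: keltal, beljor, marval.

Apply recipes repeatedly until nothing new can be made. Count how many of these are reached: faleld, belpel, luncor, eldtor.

4

Using R2, marval, keltal, and beljor make luncor.
keltal + luncor -> belpel (R5).
Using R6, beljor and belpel make faleld.
belpel + luncor -> eldtor (R7).
faleld: reached.
belpel: reached.
luncor: reached.
eldtor: reached.
All 4 are reached.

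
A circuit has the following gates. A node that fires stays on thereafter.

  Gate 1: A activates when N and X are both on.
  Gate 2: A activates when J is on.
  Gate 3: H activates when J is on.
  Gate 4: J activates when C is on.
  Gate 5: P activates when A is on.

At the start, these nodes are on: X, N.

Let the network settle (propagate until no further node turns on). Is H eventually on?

No

H would need J (Gate 3), but J never turns on.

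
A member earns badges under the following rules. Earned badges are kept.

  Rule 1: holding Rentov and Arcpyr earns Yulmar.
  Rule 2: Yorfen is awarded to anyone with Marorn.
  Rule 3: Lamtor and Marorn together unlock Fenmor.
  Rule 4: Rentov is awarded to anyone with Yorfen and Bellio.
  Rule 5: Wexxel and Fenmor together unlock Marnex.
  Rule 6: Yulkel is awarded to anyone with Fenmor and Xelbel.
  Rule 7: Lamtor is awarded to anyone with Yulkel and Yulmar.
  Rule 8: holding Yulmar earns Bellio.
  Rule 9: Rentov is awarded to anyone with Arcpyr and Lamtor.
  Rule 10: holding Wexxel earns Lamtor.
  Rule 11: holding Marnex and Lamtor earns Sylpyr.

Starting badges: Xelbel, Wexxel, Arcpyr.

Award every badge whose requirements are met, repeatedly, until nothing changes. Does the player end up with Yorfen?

No

Yorfen would need Marorn (Rule 2), but Marorn is never earned.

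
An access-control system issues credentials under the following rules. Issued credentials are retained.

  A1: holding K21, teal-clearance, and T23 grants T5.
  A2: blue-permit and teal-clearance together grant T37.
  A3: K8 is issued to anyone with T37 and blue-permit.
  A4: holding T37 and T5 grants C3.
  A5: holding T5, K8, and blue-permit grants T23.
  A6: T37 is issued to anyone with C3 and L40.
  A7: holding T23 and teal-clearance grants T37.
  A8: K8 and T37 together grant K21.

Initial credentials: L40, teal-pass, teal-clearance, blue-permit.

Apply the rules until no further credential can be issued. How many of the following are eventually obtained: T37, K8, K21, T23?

3

Holding blue-permit and teal-clearance grants T37 (A2).
Holding T37 and blue-permit grants K8 (A3).
Holding K8 and T37 grants K21 (A8).
T37: reached.
K8: reached.
K21: reached.
T23 would need T5, K8, and blue-permit (A5), but T5 is never granted.
Reached: T37, K8, and K21 — 3 of the 4.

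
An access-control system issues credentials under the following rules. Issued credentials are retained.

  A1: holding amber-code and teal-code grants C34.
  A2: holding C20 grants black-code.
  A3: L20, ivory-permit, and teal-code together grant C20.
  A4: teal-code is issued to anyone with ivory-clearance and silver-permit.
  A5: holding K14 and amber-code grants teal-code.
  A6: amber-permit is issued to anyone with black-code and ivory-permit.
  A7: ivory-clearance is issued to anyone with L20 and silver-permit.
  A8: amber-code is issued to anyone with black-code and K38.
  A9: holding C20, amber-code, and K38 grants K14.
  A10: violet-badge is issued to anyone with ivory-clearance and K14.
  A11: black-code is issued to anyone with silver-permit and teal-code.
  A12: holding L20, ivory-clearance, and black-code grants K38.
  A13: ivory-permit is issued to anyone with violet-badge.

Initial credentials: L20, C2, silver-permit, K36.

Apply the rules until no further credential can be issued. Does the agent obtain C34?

Holding L20 and silver-permit grants ivory-clearance (A7).
Holding ivory-clearance and silver-permit grants teal-code (A4).
Holding silver-permit and teal-code grants black-code (A11).
Holding L20, ivory-clearance, and black-code grants K38 (A12).
Holding black-code and K38 grants amber-code (A8).
Holding amber-code and teal-code grants C34 (A1).

Yes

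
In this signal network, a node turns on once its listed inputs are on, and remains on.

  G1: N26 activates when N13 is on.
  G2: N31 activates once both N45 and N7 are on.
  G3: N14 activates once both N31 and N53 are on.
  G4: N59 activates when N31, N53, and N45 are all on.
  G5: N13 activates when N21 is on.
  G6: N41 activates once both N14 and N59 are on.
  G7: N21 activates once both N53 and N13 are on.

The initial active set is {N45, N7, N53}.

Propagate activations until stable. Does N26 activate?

N26 would need N13 (G1), but N13 never turns on.

No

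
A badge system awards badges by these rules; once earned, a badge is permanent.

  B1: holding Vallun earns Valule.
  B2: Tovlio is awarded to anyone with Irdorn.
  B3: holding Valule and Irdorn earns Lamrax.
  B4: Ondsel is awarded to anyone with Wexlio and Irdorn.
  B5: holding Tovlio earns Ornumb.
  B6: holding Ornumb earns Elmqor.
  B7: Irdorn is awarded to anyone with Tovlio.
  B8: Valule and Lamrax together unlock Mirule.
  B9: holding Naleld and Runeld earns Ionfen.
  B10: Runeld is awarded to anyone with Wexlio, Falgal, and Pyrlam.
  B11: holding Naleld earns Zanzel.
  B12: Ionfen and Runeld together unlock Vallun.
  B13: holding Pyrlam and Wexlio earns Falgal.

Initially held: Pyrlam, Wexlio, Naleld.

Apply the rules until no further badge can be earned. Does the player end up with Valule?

With Pyrlam and Wexlio, Falgal is earned (B13).
With Wexlio, Falgal, and Pyrlam, Runeld is earned (B10).
With Naleld and Runeld, Ionfen is earned (B9).
With Ionfen and Runeld, Vallun is earned (B12).
With Vallun, Valule is earned (B1).

Yes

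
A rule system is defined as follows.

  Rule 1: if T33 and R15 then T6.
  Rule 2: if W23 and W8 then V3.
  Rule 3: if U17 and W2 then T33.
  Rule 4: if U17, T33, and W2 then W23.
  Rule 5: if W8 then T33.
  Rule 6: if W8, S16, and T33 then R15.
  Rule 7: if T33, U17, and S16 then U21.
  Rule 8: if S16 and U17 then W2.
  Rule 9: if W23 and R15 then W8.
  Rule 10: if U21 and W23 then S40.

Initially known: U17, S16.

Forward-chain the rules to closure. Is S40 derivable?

Yes

From S16 and U17, Rule 8 gives W2.
From U17 and W2, Rule 3 gives T33.
From T33, U17, and S16, Rule 7 gives U21.
U17, T33, and W2 hold, so W23 follows (Rule 4).
From U21 and W23, Rule 10 gives S40.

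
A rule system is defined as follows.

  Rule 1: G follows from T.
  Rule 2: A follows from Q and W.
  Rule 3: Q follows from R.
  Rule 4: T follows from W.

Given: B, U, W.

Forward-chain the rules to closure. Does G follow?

From W, Rule 4 gives T.
T holds, so G follows (Rule 1).

Yes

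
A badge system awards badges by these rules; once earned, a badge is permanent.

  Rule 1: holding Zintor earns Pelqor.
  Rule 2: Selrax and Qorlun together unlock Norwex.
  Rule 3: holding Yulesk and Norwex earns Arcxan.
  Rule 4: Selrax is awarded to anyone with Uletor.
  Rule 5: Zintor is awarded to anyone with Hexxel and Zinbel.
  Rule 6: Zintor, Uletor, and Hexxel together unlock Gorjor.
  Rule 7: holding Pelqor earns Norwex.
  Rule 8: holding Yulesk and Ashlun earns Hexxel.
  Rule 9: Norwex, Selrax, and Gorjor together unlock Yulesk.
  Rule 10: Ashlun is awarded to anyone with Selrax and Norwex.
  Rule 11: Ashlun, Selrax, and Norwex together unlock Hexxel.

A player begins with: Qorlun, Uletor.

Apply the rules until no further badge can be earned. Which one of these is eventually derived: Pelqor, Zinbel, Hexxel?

With Uletor, Selrax is earned (Rule 4).
With Selrax and Qorlun, Norwex is earned (Rule 2).
With Selrax and Norwex, Ashlun is earned (Rule 10).
With Ashlun, Selrax, and Norwex, Hexxel is earned (Rule 11).
No rule produces Zinbel, and it is not given. Pelqor would need Zintor (Rule 1), but Zintor is never earned.

Hexxel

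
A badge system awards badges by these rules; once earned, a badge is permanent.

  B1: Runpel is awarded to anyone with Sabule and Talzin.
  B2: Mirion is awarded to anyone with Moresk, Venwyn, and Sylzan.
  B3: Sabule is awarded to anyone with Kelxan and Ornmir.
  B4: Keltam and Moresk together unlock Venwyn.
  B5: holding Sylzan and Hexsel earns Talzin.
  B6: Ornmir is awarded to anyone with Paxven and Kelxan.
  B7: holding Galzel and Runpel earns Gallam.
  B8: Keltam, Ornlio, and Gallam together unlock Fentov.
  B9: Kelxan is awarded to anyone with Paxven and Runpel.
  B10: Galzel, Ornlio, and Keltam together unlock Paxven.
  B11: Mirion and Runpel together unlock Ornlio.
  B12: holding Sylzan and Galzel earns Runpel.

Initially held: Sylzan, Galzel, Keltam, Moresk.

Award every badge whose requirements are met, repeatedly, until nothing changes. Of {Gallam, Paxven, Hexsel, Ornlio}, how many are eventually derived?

With Sylzan and Galzel, Runpel is earned (B12).
With Keltam and Moresk, Venwyn is earned (B4).
With Moresk, Venwyn, and Sylzan, Mirion is earned (B2).
With Galzel and Runpel, Gallam is earned (B7).
With Mirion and Runpel, Ornlio is earned (B11).
With Galzel, Ornlio, and Keltam, Paxven is earned (B10).
Gallam: reached.
Paxven: reached.
No rule produces Hexsel, and it is not given.
Ornlio: reached.
Reached: Gallam, Paxven, and Ornlio — 3 of the 4.

3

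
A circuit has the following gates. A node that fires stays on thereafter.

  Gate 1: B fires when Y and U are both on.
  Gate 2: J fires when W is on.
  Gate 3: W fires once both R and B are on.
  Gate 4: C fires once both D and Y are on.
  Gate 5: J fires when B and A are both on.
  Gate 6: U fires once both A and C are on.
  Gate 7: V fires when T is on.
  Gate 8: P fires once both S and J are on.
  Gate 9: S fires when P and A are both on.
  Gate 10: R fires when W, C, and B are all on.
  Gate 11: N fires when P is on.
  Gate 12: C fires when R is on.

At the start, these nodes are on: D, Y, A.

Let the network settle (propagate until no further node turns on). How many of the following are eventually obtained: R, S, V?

R would need W, C, and B (Gate 10), but W never turns on.
S would need P and A (Gate 9), but P never turns on.
V would need T (Gate 7), but T never turns on.
None of the 3 are reached.

0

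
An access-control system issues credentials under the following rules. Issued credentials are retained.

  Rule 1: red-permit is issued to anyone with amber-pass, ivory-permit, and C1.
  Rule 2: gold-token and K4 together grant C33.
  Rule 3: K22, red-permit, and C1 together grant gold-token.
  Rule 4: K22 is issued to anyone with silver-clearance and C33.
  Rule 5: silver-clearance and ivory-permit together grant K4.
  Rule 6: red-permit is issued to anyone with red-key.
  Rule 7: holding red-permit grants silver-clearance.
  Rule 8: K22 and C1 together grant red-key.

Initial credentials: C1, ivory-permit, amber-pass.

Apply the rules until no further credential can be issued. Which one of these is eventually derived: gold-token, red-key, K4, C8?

Holding amber-pass, ivory-permit, and C1 grants red-permit (Rule 1).
Holding red-permit grants silver-clearance (Rule 7).
Holding silver-clearance and ivory-permit grants K4 (Rule 5).
gold-token would need K22, red-permit, and C1 (Rule 3), but K22 is never granted. red-key would need K22 and C1 (Rule 8), but K22 is never granted. No rule produces C8, and it is not given.

K4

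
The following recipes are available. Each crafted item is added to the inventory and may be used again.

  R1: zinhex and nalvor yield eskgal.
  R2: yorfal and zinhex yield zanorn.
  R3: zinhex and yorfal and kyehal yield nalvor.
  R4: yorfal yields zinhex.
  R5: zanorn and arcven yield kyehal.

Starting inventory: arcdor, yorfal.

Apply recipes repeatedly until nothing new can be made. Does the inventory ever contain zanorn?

Yes

yorfal → zinhex (R4).
Using R2, yorfal and zinhex make zanorn.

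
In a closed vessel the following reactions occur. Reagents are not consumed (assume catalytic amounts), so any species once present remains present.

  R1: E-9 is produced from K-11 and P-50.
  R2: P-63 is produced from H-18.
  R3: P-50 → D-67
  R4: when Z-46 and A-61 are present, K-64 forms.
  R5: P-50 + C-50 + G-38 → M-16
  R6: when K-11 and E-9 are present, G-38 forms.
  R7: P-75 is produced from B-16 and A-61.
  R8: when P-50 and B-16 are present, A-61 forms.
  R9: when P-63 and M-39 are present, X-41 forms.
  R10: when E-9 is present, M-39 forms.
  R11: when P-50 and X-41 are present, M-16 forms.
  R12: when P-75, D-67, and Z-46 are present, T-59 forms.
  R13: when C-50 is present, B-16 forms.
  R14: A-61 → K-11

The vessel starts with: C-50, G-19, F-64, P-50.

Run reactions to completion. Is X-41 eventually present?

X-41 would need P-63 and M-39 (R9), but P-63 never forms.

No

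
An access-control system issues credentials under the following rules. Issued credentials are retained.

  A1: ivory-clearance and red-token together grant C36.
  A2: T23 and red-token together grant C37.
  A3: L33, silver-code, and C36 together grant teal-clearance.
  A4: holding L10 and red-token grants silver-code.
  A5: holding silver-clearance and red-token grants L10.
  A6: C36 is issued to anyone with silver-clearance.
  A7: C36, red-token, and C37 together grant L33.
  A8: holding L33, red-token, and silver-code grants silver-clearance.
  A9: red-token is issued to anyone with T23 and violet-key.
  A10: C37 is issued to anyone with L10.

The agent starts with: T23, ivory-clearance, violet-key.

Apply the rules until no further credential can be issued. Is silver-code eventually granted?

silver-code would need L10 and red-token (A4), but L10 is never granted.

No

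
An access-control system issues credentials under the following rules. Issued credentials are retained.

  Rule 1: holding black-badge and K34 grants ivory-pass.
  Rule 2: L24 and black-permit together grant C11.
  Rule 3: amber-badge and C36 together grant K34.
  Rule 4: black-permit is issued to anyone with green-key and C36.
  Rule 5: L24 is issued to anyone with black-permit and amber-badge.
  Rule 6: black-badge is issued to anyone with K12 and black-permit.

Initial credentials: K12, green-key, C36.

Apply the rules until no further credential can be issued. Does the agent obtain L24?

L24 would need black-permit and amber-badge (Rule 5), but amber-badge is never granted.

No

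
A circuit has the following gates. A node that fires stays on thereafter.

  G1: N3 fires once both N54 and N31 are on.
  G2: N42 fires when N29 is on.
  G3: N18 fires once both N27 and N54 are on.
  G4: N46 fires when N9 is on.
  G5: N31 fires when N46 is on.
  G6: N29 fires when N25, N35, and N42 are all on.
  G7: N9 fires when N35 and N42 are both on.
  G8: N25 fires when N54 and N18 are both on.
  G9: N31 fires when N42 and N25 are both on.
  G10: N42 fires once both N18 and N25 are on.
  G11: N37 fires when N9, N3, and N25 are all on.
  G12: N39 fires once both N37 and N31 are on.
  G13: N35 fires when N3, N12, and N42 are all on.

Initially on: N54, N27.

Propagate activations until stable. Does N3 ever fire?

N27 and N54 are on, so N18 fires (G3).
G8: N54 and N18 on → N25 on.
N18 and N25 are on, so N42 fires (G10).
N42 and N25 are on, so N31 fires (G9).
G1: N54 and N31 on → N3 on.

Yes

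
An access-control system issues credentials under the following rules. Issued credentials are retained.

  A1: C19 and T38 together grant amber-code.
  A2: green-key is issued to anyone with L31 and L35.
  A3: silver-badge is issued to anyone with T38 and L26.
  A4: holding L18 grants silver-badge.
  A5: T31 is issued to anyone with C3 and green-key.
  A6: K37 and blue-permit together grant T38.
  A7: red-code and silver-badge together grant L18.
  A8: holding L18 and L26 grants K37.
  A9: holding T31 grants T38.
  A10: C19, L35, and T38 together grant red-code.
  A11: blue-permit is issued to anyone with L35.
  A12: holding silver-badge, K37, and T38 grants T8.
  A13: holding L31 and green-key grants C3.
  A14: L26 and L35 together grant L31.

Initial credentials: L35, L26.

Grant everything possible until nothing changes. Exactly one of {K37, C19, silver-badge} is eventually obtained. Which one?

silver-badge

Holding L26 and L35 grants L31 (A14).
Holding L31 and L35 grants green-key (A2).
Holding L31 and green-key grants C3 (A13).
Holding C3 and green-key grants T31 (A5).
Holding T31 grants T38 (A9).
Holding T38 and L26 grants silver-badge (A3).
No rule produces C19, and it is not given. K37 would need L18 and L26 (A8), but L18 is never granted.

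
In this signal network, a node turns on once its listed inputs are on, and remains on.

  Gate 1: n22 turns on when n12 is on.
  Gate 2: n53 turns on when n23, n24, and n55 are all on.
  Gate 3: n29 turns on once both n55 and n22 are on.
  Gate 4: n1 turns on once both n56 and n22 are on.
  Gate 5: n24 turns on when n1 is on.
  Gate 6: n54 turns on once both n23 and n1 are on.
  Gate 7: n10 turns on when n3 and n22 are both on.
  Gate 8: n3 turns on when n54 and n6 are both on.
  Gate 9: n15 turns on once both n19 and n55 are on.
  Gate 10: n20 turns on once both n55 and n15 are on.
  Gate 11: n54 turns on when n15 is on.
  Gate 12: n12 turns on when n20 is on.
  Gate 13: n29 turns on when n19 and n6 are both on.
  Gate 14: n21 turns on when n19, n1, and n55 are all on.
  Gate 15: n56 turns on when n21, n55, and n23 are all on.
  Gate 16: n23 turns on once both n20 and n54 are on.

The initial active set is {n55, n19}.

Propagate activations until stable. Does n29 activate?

Yes

Gate 9: n19 and n55 on → n15 on.
n55 and n15 are on, so n20 turns on (Gate 10).
n20 is on, so n12 turns on (Gate 12).
Gate 1: n12 on → n22 on.
Gate 3: n55 and n22 on → n29 on.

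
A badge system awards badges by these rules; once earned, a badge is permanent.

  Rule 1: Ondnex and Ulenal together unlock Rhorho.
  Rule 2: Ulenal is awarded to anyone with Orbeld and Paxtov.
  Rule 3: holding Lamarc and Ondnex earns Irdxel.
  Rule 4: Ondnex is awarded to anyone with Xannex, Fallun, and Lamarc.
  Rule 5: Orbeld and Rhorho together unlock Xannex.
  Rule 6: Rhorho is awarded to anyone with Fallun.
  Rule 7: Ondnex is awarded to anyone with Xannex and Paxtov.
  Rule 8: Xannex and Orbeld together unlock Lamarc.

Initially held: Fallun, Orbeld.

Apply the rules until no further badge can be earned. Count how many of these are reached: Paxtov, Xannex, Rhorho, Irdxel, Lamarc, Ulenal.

With Fallun, Rhorho is earned (Rule 6).
With Orbeld and Rhorho, Xannex is earned (Rule 5).
With Xannex and Orbeld, Lamarc is earned (Rule 8).
With Xannex, Fallun, and Lamarc, Ondnex is earned (Rule 4).
With Lamarc and Ondnex, Irdxel is earned (Rule 3).
No rule produces Paxtov, and it is not given.
Xannex: reached.
Rhorho: reached.
Irdxel: reached.
Lamarc: reached.
Ulenal would need Orbeld and Paxtov (Rule 2), but Paxtov is never earned.
Reached: Xannex, Rhorho, Irdxel, and Lamarc — 4 of the 6.

4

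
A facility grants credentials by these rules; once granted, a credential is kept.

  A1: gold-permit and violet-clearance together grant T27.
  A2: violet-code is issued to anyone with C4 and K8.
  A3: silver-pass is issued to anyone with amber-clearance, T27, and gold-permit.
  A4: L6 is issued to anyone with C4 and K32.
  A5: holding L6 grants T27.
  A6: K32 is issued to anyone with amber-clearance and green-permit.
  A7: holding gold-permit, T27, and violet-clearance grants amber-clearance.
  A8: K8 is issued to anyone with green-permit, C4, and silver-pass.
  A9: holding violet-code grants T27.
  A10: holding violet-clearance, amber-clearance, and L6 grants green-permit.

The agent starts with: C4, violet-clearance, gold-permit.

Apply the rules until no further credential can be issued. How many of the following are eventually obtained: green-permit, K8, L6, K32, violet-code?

0

green-permit would need violet-clearance, amber-clearance, and L6 (A10), but L6 is never granted.
K8 would need green-permit, C4, and silver-pass (A8), but green-permit is never granted.
L6 would need C4 and K32 (A4), but K32 is never granted.
K32 would need amber-clearance and green-permit (A6), but green-permit is never granted.
violet-code would need C4 and K8 (A2), but K8 is never granted.
None of the 5 are reached.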